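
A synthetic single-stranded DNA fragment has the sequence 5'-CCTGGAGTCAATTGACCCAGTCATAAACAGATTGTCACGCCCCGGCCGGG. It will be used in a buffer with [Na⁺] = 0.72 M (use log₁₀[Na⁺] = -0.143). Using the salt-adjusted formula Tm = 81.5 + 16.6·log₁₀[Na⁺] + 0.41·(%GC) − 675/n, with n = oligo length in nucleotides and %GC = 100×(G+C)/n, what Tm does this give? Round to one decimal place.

Length n = 50. A=12, T=9, C=16, G=13
G+C = 29, so %GC = 29/50 × 100 = 58%
Salt term: 16.6 × (-0.143) = -2.374
GC term: 0.41 × 58 = 23.78; length term: −675/50 = −13.5
Tm = 81.5 + (-2.374) + 23.78 − 13.5 = 89.406 → 89.4°C

89.4°C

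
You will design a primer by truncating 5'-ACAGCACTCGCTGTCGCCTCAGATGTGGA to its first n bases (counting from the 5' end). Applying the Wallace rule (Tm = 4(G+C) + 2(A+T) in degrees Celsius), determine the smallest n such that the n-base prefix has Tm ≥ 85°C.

First 26 bases: ACAGCACTCGCTGTCGCCTCAGATGT → Tm = 82°C (< 85°C)
First 27 bases: ACAGCACTCGCTGTCGCCTCAGATGTG → Tm = 86°C (≥ 85°C)
Since every base adds ≥2°C, Tm only increases with n, so the threshold is first crossed at n = 27.

n = 27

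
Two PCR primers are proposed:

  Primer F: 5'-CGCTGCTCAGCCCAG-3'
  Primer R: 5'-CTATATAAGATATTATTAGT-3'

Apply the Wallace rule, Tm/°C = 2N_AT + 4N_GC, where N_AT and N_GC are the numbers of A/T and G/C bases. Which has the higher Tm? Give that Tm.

Primer F, 52°C

Primer F: A+T=4, G+C=11 → Tm = 2(4)+4(11) = 52°C
Primer R: A+T=17, G+C=3 → Tm = 2(17)+4(3) = 46°C
52°C vs 46°C → primer F is higher.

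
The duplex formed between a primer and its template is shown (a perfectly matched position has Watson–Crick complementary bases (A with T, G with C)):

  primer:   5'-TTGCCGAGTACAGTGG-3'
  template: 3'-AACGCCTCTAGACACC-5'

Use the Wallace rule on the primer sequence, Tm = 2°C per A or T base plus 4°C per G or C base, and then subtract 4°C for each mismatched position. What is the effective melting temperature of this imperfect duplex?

34°C

Primer base counts: A=3, T=4, G=6, C=3 → A+T=7, G+C=9
Perfect-match Tm = 2(7) + 4(9) = 14 + 36 = 50°C
Mismatches (positions where the bases are not complementary): 4 (at positions 5, 9, 10, 12)
Effective Tm = 50 − 4×4 = 50 − 16 = 34°C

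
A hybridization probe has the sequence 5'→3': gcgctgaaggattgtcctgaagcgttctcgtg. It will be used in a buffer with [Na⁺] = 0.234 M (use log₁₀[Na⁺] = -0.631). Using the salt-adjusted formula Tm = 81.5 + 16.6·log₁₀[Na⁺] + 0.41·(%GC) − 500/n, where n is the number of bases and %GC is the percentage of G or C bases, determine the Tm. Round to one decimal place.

78.5°C

Length n = 32. Counting bases: T=9, G=11, C=7, A=5
G+C = 18, so %GC = 18/32 × 100 = 56.25%
Salt term: 16.6 × (-0.631) = -10.475
GC term: 0.41 × 56.25 = 23.062; length term: −500/32 = −15.625
Tm = 81.5 + (-10.475) + 23.062 − 15.625 = 78.462 → 78.5°C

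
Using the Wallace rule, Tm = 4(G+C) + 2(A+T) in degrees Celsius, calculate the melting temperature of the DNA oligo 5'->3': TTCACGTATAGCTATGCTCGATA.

Base counts: T=8, A=6, G=4, C=5
So N_AT = 14 and N_GC = 9.
Tm = 4·9 + 2·14 = 36 + 28 = 64°C

64°C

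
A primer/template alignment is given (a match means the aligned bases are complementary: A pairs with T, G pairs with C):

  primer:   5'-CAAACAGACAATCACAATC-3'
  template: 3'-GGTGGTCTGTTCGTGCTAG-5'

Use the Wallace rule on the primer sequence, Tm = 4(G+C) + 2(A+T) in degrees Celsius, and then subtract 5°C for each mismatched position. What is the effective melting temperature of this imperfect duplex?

Primer base counts: A=10, T=2, G=1, C=6 → A+T=12, G+C=7
Perfect-match Tm = 2(12) + 4(7) = 24 + 28 = 52°C
Mismatches (positions where the bases are not complementary): 4 (at positions 2, 4, 12, 16)
Effective Tm = 52 − 4×5 = 52 − 20 = 32°C

32°C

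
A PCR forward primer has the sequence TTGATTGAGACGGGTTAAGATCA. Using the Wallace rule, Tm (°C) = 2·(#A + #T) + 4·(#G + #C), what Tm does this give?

Scanning the sequence gives C=2, G=7, A=7, T=7.
A+T = 14, G+C = 9
Tm = 4·9 + 2·14 = 36 + 28 = 64°C

64°C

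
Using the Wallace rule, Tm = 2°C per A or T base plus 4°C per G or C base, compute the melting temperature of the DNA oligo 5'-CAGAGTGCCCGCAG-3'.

G=5, C=5, A=3, T=1
AT pairs contribute 4, GC pairs contribute 10.
Tm = 2(4) + 4(10) = 8 + 40 = 48°C

48°C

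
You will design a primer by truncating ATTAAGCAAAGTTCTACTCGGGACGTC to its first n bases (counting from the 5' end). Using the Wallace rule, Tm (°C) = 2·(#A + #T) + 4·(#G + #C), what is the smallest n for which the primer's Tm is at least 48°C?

First 18 bases: ATTAAGCAAAGTTCTACT → Tm = 46°C (< 48°C)
First 19 bases: ATTAAGCAAAGTTCTACTC → Tm = 50°C (≥ 48°C)
Since every base adds ≥2°C, Tm only increases with n, so the threshold is first crossed at n = 19.

n = 19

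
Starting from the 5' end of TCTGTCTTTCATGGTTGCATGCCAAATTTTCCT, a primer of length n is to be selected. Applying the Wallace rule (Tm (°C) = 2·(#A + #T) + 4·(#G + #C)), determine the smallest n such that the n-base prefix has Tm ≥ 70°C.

First 23 bases: TCTGTCTTTCATGGTTGCATGCC → Tm = 68°C (< 70°C)
First 24 bases: TCTGTCTTTCATGGTTGCATGCCA → Tm = 70°C (≥ 70°C)
Each additional base adds 2°C (A/T) or 4°C (G/C), so Tm is non-decreasing in n; n = 24 is the first length to reach 70°C.

n = 24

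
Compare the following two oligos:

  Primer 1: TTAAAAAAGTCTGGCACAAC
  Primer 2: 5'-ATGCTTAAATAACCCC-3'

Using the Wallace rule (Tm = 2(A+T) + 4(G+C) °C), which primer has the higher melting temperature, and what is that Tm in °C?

Primer 1: A+T=13, G+C=7 → Tm = 2(13)+4(7) = 54°C
Primer 2: A+T=10, G+C=6 → Tm = 2(10)+4(6) = 44°C
54°C vs 44°C → primer 1 is higher.

Primer 1, 54°C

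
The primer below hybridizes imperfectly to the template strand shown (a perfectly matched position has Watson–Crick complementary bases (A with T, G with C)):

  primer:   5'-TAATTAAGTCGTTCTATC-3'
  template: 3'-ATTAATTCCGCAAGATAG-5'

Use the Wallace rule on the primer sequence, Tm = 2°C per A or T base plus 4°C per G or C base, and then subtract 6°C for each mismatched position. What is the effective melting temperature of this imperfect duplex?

Primer base counts: A=5, T=8, G=2, C=3 → A+T=13, G+C=5
Perfect-match Tm = 2(13) + 4(5) = 26 + 20 = 46°C
Mismatches (positions where the bases are not complementary): 1 (at position 9)
Effective Tm = 46 − 1×6 = 46 − 6 = 40°C

40°C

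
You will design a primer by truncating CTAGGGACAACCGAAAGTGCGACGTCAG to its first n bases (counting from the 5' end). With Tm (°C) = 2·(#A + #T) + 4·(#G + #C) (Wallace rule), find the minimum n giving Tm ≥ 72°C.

n = 23

First 22 bases: CTAGGGACAACCGAAAGTGCGA → Tm = 68°C (< 72°C)
First 23 bases: CTAGGGACAACCGAAAGTGCGAC → Tm = 72°C (≥ 72°C)
Since every base adds ≥2°C, Tm only increases with n, so the threshold is first crossed at n = 23.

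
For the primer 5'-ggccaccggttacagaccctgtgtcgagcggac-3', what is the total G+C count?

Counting bases: C=11, T=5, A=6, G=11
Total G or C: 11 + 11 = 22

22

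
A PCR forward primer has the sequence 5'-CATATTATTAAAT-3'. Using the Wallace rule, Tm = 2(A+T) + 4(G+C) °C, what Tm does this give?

Scanning the sequence gives C=1, T=6, G=0, A=6.
So N_AT = 12 and N_GC = 1.
Tm = 4·1 + 2·12 = 4 + 24 = 28°C

28°C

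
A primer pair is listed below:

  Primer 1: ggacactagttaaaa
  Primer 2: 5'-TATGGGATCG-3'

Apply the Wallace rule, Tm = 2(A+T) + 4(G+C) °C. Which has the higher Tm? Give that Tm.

Primer 1: A+T=10, G+C=5 → Tm = 2(10)+4(5) = 40°C
Primer 2: A+T=5, G+C=5 → Tm = 2(5)+4(5) = 30°C
40°C vs 30°C → primer 1 is higher.

Primer 1, 40°C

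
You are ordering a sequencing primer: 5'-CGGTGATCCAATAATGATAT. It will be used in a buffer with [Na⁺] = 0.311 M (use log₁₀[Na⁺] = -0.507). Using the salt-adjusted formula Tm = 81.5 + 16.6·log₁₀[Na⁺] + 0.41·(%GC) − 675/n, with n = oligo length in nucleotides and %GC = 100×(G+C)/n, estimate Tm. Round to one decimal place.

Length n = 20. Counting bases: A=7, T=6, G=4, C=3
G+C = 7, so %GC = 7/20 × 100 = 35%
Salt term: 16.6 × (-0.507) = -8.416
GC term: 0.41 × 35 = 14.35; length term: −675/20 = −33.75
Tm = 81.5 + (-8.416) + 14.35 − 33.75 = 53.684 → 53.7°C

53.7°C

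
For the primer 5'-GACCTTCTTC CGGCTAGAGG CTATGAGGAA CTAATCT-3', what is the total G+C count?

18

Base counts: T=10, C=9, A=9, G=9
G+C = 9 + 9 = 18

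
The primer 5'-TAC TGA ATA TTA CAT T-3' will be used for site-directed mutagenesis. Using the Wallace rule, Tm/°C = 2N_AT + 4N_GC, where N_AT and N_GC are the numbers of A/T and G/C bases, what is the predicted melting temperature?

38°C

Scanning the sequence gives C=2, A=6, G=1, T=7.
AT pairs contribute 13, GC pairs contribute 3.
Tm = 2×13 + 4×3 = 38°C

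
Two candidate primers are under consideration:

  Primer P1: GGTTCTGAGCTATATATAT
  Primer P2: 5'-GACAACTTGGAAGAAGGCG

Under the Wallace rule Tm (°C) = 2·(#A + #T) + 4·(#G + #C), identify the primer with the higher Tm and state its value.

Primer P1: A+T=13, G+C=6 → Tm = 2(13)+4(6) = 50°C
Primer P2: A+T=9, G+C=10 → Tm = 2(9)+4(10) = 58°C
50°C vs 58°C → primer P2 is higher.

Primer P2, 58°C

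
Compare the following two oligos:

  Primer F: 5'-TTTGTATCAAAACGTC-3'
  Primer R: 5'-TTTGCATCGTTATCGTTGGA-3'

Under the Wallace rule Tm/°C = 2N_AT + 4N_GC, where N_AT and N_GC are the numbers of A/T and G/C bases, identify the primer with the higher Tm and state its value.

Primer F: A+T=11, G+C=5 → Tm = 2(11)+4(5) = 42°C
Primer R: A+T=12, G+C=8 → Tm = 2(12)+4(8) = 56°C
42°C vs 56°C → primer R is higher.

Primer R, 56°C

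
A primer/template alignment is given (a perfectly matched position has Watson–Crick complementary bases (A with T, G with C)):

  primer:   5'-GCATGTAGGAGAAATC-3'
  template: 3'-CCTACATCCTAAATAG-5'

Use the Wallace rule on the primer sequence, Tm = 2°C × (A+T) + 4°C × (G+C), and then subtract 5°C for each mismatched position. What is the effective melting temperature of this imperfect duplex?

Primer base counts: A=6, T=3, G=5, C=2 → A+T=9, G+C=7
Perfect-match Tm = 2(9) + 4(7) = 18 + 28 = 46°C
Mismatches (positions where the bases are not complementary): 4 (at positions 2, 11, 12, 13)
Effective Tm = 46 − 4×5 = 46 − 20 = 26°C

26°C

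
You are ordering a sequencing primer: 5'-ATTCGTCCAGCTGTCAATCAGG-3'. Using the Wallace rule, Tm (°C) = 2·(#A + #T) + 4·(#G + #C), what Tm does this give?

66°C

Base counts: A=5, T=6, G=5, C=6
So N_AT = 11 and N_GC = 11.
Tm = 4·11 + 2·11 = 44 + 22 = 66°C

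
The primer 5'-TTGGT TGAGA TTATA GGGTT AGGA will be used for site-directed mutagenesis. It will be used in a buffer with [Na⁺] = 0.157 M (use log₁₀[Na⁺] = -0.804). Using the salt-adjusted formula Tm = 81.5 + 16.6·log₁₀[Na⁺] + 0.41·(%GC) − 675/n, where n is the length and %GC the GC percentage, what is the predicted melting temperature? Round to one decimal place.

Length n = 24. Counting bases: G=9, C=0, A=6, T=9
G+C = 9, so %GC = 9/24 × 100 = 37.5%
Salt term: 16.6 × (-0.804) = -13.346
GC term: 0.41 × 37.5 = 15.375; length term: −675/24 = −28.125
Tm = 81.5 + (-13.346) + 15.375 − 28.125 = 55.404 → 55.4°C

55.4°C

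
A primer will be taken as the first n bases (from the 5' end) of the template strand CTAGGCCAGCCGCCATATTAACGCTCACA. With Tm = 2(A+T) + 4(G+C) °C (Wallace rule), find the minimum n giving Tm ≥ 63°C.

First 20 bases: CTAGGCCAGCCGCCATATTA → Tm = 62°C (< 63°C)
First 21 bases: CTAGGCCAGCCGCCATATTAA → Tm = 64°C (≥ 63°C)
Since every base adds ≥2°C, Tm only increases with n, so the threshold is first crossed at n = 21.

n = 21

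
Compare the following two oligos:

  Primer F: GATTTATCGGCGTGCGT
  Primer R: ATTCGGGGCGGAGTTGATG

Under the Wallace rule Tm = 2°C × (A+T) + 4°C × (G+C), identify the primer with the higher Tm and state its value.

Primer F: A+T=8, G+C=9 → Tm = 2(8)+4(9) = 52°C
Primer R: A+T=8, G+C=11 → Tm = 2(8)+4(11) = 60°C
52°C vs 60°C → primer R is higher.

Primer R, 60°C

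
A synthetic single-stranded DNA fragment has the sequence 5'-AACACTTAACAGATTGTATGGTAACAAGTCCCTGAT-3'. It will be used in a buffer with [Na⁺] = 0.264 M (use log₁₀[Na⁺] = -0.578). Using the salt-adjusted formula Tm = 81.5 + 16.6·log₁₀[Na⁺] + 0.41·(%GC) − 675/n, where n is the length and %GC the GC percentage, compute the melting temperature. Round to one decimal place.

68.0°C

Length n = 36. Base counts: G=6, T=10, A=13, C=7
G+C = 13, so %GC = 13/36 × 100 = 36.111%
Salt term: 16.6 × (-0.578) = -9.595
GC term: 0.41 × 36.111 = 14.806; length term: −675/36 = −18.75
Tm = 81.5 + (-9.595) + 14.806 − 18.75 = 67.961 → 68.0°C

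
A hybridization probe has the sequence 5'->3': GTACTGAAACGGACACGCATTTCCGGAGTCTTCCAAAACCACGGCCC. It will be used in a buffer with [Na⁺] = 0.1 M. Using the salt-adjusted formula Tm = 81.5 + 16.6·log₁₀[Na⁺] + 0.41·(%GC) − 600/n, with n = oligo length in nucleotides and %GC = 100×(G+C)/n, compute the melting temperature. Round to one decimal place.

74.8°C

Length n = 47. Base counts: A=13, T=8, G=10, C=16
G+C = 26, so %GC = 26/47 × 100 = 55.319%
Salt term: 16.6 × (-1) = -16.6
GC term: 0.41 × 55.319 = 22.681; length term: −600/47 = −12.766
Tm = 81.5 + (-16.6) + 22.681 − 12.766 = 74.815 → 74.8°C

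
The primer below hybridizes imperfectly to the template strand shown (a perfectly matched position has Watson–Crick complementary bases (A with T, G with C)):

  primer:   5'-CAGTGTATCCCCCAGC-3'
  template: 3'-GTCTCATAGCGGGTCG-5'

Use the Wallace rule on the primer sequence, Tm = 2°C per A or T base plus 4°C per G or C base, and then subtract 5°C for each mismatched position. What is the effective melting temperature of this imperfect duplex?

Primer base counts: A=3, T=3, G=3, C=7 → A+T=6, G+C=10
Perfect-match Tm = 2(6) + 4(10) = 12 + 40 = 52°C
Mismatches (positions where the bases are not complementary): 2 (at positions 4, 10)
Effective Tm = 52 − 2×5 = 52 − 10 = 42°C

42°C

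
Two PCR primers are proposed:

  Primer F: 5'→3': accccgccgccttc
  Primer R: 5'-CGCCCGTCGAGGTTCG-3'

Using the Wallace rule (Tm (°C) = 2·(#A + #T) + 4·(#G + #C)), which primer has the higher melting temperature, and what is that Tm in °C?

Primer R, 56°C

Primer F: A+T=3, G+C=11 → Tm = 2(3)+4(11) = 50°C
Primer R: A+T=4, G+C=12 → Tm = 2(4)+4(12) = 56°C
50°C vs 56°C → primer R is higher.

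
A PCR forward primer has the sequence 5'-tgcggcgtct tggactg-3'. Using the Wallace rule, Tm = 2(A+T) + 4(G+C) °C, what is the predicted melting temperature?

Counting bases: T=5, A=1, G=7, C=4
A+T = 6, G+C = 11
Tm = 2(6) + 4(11) = 12 + 44 = 56°C

56°C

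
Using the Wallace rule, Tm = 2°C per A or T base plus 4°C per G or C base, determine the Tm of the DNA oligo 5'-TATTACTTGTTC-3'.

Counting bases: G=1, C=2, T=7, A=2
AT pairs contribute 9, GC pairs contribute 3.
Tm = 2(9) + 4(3) = 18 + 12 = 30°C

30°C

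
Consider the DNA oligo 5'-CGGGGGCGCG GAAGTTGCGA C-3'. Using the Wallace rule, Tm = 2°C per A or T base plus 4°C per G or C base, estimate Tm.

Scanning the sequence gives T=2, C=5, A=3, G=11.
So N_AT = 5 and N_GC = 16.
Tm = 4·16 + 2·5 = 64 + 10 = 74°C

74°C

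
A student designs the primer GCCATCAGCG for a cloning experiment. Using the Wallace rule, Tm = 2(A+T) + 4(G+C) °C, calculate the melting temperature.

Scanning the sequence gives C=4, T=1, A=2, G=3.
So N_AT = 3 and N_GC = 7.
Tm = 4·7 + 2·3 = 28 + 6 = 34°C

34°C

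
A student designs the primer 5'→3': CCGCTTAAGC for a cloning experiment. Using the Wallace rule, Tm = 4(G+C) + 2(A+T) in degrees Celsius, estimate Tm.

G=2, C=4, A=2, T=2
A+T = 4, G+C = 6
Tm = 2×4 + 4×6 = 32°C

32°C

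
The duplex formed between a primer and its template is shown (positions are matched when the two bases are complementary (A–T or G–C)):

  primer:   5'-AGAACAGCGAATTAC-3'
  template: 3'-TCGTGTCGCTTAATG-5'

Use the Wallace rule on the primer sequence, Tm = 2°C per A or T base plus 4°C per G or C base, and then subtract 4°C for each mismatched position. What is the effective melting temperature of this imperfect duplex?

Primer base counts: A=7, T=2, G=3, C=3 → A+T=9, G+C=6
Perfect-match Tm = 2(9) + 4(6) = 18 + 24 = 42°C
Mismatches (positions where the bases are not complementary): 1 (at position 3)
Effective Tm = 42 − 1×4 = 42 − 4 = 38°C

38°C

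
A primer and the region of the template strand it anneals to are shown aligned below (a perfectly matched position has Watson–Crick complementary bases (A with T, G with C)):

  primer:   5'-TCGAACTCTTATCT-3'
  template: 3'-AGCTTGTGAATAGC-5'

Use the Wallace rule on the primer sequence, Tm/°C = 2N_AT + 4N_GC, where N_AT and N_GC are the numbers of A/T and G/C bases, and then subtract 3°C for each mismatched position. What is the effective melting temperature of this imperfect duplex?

Primer base counts: A=3, T=6, G=1, C=4 → A+T=9, G+C=5
Perfect-match Tm = 2(9) + 4(5) = 18 + 20 = 38°C
Mismatches (positions where the bases are not complementary): 2 (at positions 7, 14)
Effective Tm = 38 − 2×3 = 38 − 6 = 32°C

32°C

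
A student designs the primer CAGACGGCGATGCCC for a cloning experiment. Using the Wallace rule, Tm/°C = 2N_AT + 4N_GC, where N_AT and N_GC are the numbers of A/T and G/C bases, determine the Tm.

52°C

Counting bases: C=6, T=1, G=5, A=3
So N_AT = 4 and N_GC = 11.
Tm = 4·11 + 2·4 = 44 + 8 = 52°C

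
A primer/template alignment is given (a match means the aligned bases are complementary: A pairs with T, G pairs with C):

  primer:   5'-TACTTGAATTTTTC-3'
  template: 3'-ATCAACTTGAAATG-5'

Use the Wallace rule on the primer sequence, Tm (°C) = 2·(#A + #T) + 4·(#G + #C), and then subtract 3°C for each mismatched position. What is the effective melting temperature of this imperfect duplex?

Primer base counts: A=3, T=8, G=1, C=2 → A+T=11, G+C=3
Perfect-match Tm = 2(11) + 4(3) = 22 + 12 = 34°C
Mismatches (positions where the bases are not complementary): 3 (at positions 3, 9, 13)
Effective Tm = 34 − 3×3 = 34 − 9 = 25°C

25°C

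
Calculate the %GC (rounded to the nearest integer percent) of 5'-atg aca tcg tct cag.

47%

Base counts: A=4, G=3, T=4, C=4
G+C = 3 + 4 = 7 out of 15 bases
%GC = 7/15 × 100 = 46.67% ≈ 47%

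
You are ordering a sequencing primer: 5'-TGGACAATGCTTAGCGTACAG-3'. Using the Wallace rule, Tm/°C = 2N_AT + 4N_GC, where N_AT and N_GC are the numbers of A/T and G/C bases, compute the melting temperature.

62°C

Scanning the sequence gives A=6, C=4, T=5, G=6.
A+T = 11, G+C = 10
Tm = 2(11) + 4(10) = 22 + 40 = 62°C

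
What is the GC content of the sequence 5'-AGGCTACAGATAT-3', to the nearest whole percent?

G=3, A=5, T=3, C=2
G+C = 3 + 2 = 5 out of 13 bases
%GC = 5/13 × 100 = 38.46% ≈ 38%

38%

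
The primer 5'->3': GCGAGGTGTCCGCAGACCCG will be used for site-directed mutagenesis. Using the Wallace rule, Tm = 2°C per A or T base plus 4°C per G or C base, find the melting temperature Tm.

Scanning the sequence gives T=2, A=3, C=7, G=8.
AT pairs contribute 5, GC pairs contribute 15.
Tm = 2(5) + 4(15) = 10 + 60 = 70°C

70°C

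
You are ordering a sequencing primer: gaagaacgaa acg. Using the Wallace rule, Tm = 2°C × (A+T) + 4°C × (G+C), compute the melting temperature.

38°C

C=2, G=4, T=0, A=7
AT pairs contribute 7, GC pairs contribute 6.
Tm = 4·6 + 2·7 = 24 + 14 = 38°C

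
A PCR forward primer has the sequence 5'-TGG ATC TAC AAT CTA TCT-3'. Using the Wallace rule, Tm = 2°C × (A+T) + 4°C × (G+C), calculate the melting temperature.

48°C

Base counts: T=7, A=5, G=2, C=4
So N_AT = 12 and N_GC = 6.
Tm = 4·6 + 2·12 = 24 + 24 = 48°C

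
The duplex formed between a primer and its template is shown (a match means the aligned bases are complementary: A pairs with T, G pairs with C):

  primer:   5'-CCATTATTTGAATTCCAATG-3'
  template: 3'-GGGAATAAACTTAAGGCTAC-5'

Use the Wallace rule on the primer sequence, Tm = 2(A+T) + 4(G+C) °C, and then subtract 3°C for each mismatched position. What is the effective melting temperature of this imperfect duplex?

46°C

Primer base counts: A=6, T=8, G=2, C=4 → A+T=14, G+C=6
Perfect-match Tm = 2(14) + 4(6) = 28 + 24 = 52°C
Mismatches (positions where the bases are not complementary): 2 (at positions 3, 17)
Effective Tm = 52 − 2×3 = 52 − 6 = 46°C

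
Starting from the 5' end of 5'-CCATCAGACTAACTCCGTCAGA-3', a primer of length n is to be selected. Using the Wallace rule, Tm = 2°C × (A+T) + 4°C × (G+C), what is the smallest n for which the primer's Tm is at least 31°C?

n = 11

First 10 bases: CCATCAGACT → Tm = 30°C (< 31°C)
First 11 bases: CCATCAGACTA → Tm = 32°C (≥ 31°C)
Since every base adds ≥2°C, Tm only increases with n, so the threshold is first crossed at n = 11.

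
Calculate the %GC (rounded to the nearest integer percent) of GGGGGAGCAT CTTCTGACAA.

Counting bases: A=5, T=4, C=4, G=7
G+C = 7 + 4 = 11 out of 20 bases
%GC = 11/20 × 100 = 55% ≈ 55%

55%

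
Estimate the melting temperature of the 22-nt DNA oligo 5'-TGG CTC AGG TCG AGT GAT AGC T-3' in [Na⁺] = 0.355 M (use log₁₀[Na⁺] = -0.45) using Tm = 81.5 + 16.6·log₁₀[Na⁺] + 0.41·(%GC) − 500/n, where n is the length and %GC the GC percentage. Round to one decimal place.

73.7°C

Length n = 22. Scanning the sequence gives G=8, C=4, T=6, A=4.
G+C = 12, so %GC = 12/22 × 100 = 54.545%
Salt term: 16.6 × (-0.45) = -7.47
GC term: 0.41 × 54.545 = 22.363; length term: −500/22 = −22.727
Tm = 81.5 + (-7.47) + 22.363 − 22.727 = 73.666 → 73.7°C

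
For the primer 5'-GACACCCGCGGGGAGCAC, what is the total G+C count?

Base counts: G=7, C=7, A=4, T=0
Total G or C: 7 + 7 = 14

14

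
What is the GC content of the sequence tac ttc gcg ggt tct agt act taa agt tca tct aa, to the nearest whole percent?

Scanning the sequence gives G=6, C=7, A=9, T=13.
G+C = 6 + 7 = 13 out of 35 bases
%GC = 13/35 × 100 = 37.14% ≈ 37%

37%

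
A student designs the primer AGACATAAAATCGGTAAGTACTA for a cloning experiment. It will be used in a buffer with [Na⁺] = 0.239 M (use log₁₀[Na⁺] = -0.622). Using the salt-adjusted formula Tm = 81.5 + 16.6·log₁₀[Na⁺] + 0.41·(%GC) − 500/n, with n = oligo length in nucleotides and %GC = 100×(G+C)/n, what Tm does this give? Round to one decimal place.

Length n = 23. Base counts: T=5, A=11, C=3, G=4
G+C = 7, so %GC = 7/23 × 100 = 30.435%
Salt term: 16.6 × (-0.622) = -10.325
GC term: 0.41 × 30.435 = 12.478; length term: −500/23 = −21.739
Tm = 81.5 + (-10.325) + 12.478 − 21.739 = 61.914 → 61.9°C

61.9°C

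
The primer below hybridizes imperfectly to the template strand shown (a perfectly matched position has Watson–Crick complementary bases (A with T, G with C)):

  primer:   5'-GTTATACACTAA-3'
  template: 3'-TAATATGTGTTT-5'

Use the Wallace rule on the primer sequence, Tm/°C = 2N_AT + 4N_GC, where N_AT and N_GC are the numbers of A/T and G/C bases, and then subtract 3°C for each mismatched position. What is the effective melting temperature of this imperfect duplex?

24°C

Primer base counts: A=5, T=4, G=1, C=2 → A+T=9, G+C=3
Perfect-match Tm = 2(9) + 4(3) = 18 + 12 = 30°C
Mismatches (positions where the bases are not complementary): 2 (at positions 1, 10)
Effective Tm = 30 − 2×3 = 30 − 6 = 24°C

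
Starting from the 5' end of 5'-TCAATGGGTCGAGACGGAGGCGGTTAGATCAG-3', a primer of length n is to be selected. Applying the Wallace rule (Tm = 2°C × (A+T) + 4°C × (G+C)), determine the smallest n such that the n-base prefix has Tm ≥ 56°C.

n = 18

First 17 bases: TCAATGGGTCGAGACGG → Tm = 54°C (< 56°C)
First 18 bases: TCAATGGGTCGAGACGGA → Tm = 56°C (≥ 56°C)
Since every base adds ≥2°C, Tm only increases with n, so the threshold is first crossed at n = 18.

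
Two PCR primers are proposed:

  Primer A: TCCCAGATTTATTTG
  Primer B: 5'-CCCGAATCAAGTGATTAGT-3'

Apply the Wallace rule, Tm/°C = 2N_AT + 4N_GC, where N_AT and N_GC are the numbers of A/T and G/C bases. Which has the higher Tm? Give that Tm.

Primer A: A+T=10, G+C=5 → Tm = 2(10)+4(5) = 40°C
Primer B: A+T=11, G+C=8 → Tm = 2(11)+4(8) = 54°C
40°C vs 54°C → primer B is higher.

Primer B, 54°C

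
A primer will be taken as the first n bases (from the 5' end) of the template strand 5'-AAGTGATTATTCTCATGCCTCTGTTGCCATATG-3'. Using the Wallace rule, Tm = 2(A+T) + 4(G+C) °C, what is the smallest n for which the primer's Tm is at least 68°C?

First 24 bases: AAGTGATTATTCTCATGCCTCTGT → Tm = 66°C (< 68°C)
First 25 bases: AAGTGATTATTCTCATGCCTCTGTT → Tm = 68°C (≥ 68°C)
Since every base adds ≥2°C, Tm only increases with n, so the threshold is first crossed at n = 25.

n = 25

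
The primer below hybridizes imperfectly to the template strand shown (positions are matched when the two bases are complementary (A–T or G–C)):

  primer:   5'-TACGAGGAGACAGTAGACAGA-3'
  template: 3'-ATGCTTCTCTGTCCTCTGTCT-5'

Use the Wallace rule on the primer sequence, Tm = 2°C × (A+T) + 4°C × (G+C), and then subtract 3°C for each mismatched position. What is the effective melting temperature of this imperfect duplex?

56°C

Primer base counts: A=9, T=2, G=7, C=3 → A+T=11, G+C=10
Perfect-match Tm = 2(11) + 4(10) = 22 + 40 = 62°C
Mismatches (positions where the bases are not complementary): 2 (at positions 6, 14)
Effective Tm = 62 − 2×3 = 62 − 6 = 56°C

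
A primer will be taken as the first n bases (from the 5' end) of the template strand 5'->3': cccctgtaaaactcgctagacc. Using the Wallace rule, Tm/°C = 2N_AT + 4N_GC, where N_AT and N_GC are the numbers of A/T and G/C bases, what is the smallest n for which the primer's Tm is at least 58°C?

n = 19

First 18 bases: CCCCTGTAAAACTCGCTA → Tm = 54°C (< 58°C)
First 19 bases: CCCCTGTAAAACTCGCTAG → Tm = 58°C (≥ 58°C)
Each additional base adds 2°C (A/T) or 4°C (G/C), so Tm is non-decreasing in n; n = 19 is the first length to reach 58°C.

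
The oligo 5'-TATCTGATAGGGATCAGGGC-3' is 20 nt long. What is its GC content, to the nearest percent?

G=7, A=5, C=3, T=5
G+C = 7 + 3 = 10 out of 20 bases
%GC = 10/20 × 100 = 50% ≈ 50%

50%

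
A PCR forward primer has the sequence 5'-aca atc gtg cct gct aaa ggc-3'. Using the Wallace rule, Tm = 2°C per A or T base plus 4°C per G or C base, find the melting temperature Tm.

Counting bases: G=5, T=4, A=6, C=6
A+T = 10, G+C = 11
Tm = 4·11 + 2·10 = 44 + 20 = 64°C

64°C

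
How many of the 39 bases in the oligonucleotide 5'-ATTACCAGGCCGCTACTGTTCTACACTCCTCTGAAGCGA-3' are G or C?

Base counts: G=7, A=9, C=13, T=10
G+C = 7 + 13 = 20

20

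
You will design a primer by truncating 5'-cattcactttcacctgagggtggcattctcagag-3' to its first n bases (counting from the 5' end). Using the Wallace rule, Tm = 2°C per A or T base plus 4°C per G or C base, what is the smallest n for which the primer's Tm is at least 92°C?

First 30 bases: CATTCACTTTCACCTGAGGGTGGCATTCTC → Tm = 90°C (< 92°C)
First 31 bases: CATTCACTTTCACCTGAGGGTGGCATTCTCA → Tm = 92°C (≥ 92°C)
Since every base adds ≥2°C, Tm only increases with n, so the threshold is first crossed at n = 31.

n = 31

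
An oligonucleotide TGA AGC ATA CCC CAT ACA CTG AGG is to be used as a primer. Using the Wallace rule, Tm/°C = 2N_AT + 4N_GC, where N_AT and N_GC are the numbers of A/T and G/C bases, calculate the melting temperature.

72°C

G=5, A=8, C=7, T=4
A+T = 12, G+C = 12
Tm = 2×12 + 4×12 = 72°C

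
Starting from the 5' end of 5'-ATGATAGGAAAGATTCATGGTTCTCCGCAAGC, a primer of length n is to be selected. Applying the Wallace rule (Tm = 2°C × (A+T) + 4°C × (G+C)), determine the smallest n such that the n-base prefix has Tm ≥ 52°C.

n = 20

First 19 bases: ATGATAGGAAAGATTCATG → Tm = 50°C (< 52°C)
First 20 bases: ATGATAGGAAAGATTCATGG → Tm = 54°C (≥ 52°C)
Since every base adds ≥2°C, Tm only increases with n, so the threshold is first crossed at n = 20.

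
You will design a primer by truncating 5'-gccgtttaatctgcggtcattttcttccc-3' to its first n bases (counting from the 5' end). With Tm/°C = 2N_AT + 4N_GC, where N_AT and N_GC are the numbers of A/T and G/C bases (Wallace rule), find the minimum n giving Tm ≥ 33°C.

n = 12

First 11 bases: GCCGTTTAATC → Tm = 32°C (< 33°C)
First 12 bases: GCCGTTTAATCT → Tm = 34°C (≥ 33°C)
Since every base adds ≥2°C, Tm only increases with n, so the threshold is first crossed at n = 12.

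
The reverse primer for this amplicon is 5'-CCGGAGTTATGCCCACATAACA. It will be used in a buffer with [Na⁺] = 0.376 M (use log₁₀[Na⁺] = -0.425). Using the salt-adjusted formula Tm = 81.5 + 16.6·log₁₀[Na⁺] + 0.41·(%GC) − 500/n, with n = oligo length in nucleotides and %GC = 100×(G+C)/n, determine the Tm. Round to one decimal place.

72.2°C

Length n = 22. A=7, C=7, G=4, T=4
G+C = 11, so %GC = 11/22 × 100 = 50%
Salt term: 16.6 × (-0.425) = -7.055
GC term: 0.41 × 50 = 20.5; length term: −500/22 = −22.727
Tm = 81.5 + (-7.055) + 20.5 − 22.727 = 72.218 → 72.2°C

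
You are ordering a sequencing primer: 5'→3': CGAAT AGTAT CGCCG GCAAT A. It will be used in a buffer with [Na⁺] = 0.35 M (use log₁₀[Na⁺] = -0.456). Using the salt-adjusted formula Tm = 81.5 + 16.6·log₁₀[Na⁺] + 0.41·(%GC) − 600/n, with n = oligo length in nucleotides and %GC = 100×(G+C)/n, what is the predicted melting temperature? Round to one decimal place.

64.9°C

Length n = 21. Base counts: G=5, A=7, C=5, T=4
G+C = 10, so %GC = 10/21 × 100 = 47.619%
Salt term: 16.6 × (-0.456) = -7.57
GC term: 0.41 × 47.619 = 19.524; length term: −600/21 = −28.571
Tm = 81.5 + (-7.57) + 19.524 − 28.571 = 64.883 → 64.9°C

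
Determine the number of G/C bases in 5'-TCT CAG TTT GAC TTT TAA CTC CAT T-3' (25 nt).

8

Base counts: A=5, C=6, T=12, G=2
G+C = 2 + 6 = 8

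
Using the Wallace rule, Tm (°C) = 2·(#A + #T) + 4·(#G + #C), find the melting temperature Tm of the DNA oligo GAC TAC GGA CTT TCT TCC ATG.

Base counts: T=7, G=4, A=4, C=6
So N_AT = 11 and N_GC = 10.
Tm = 2(11) + 4(10) = 22 + 40 = 62°C

62°C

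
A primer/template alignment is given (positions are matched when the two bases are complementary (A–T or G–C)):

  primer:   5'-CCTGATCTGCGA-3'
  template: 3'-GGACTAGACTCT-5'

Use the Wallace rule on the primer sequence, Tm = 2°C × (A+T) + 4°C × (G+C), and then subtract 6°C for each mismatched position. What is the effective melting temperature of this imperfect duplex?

Primer base counts: A=2, T=3, G=3, C=4 → A+T=5, G+C=7
Perfect-match Tm = 2(5) + 4(7) = 10 + 28 = 38°C
Mismatches (positions where the bases are not complementary): 1 (at position 10)
Effective Tm = 38 − 1×6 = 38 − 6 = 32°C

32°C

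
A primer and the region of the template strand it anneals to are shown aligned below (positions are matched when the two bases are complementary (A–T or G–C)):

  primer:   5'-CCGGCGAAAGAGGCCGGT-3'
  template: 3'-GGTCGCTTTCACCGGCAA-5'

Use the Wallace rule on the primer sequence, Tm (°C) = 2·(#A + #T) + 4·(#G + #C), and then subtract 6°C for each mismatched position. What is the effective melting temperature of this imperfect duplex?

44°C

Primer base counts: A=4, T=1, G=8, C=5 → A+T=5, G+C=13
Perfect-match Tm = 2(5) + 4(13) = 10 + 52 = 62°C
Mismatches (positions where the bases are not complementary): 3 (at positions 3, 11, 17)
Effective Tm = 62 − 3×6 = 62 − 18 = 44°C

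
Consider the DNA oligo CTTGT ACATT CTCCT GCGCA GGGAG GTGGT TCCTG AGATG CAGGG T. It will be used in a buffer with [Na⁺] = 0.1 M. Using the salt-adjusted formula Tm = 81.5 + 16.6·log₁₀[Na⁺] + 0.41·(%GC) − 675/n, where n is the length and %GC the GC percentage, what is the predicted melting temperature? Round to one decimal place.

Length n = 46. G=16, C=10, A=7, T=13
G+C = 26, so %GC = 26/46 × 100 = 56.522%
Salt term: 16.6 × (-1) = -16.6
GC term: 0.41 × 56.522 = 23.174; length term: −675/46 = −14.674
Tm = 81.5 + (-16.6) + 23.174 − 14.674 = 73.4 → 73.4°C

73.4°C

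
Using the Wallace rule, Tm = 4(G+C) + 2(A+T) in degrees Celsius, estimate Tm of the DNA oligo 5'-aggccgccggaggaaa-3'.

Counting bases: T=0, G=7, C=4, A=5
So N_AT = 5 and N_GC = 11.
Tm = 2×5 + 4×11 = 54°C

54°C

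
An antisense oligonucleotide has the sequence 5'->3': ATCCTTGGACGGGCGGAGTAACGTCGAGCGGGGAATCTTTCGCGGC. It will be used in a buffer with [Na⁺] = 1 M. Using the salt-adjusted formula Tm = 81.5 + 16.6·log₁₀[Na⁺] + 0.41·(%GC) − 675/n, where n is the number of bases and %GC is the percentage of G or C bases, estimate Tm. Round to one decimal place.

92.7°C

Length n = 46. T=9, C=11, A=8, G=18
G+C = 29, so %GC = 29/46 × 100 = 63.043%
Salt term: 16.6 × (0) = 0
GC term: 0.41 × 63.043 = 25.848; length term: −675/46 = −14.674
Tm = 81.5 + (0) + 25.848 − 14.674 = 92.674 → 92.7°C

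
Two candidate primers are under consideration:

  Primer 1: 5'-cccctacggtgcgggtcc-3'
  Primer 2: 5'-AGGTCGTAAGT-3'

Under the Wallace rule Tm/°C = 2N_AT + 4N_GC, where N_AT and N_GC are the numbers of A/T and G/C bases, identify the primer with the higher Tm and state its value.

Primer 1: A+T=4, G+C=14 → Tm = 2(4)+4(14) = 64°C
Primer 2: A+T=6, G+C=5 → Tm = 2(6)+4(5) = 32°C
64°C vs 32°C → primer 1 is higher.

Primer 1, 64°C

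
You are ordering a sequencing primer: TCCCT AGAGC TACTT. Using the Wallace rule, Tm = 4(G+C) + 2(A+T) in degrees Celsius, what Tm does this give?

44°C

Scanning the sequence gives C=5, G=2, T=5, A=3.
AT pairs contribute 8, GC pairs contribute 7.
Tm = 2×8 + 4×7 = 44°C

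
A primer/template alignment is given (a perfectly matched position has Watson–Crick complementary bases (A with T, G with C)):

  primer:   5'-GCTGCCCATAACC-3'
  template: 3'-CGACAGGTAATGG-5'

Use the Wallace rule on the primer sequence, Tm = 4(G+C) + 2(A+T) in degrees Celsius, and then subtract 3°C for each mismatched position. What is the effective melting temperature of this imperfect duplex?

36°C

Primer base counts: A=3, T=2, G=2, C=6 → A+T=5, G+C=8
Perfect-match Tm = 2(5) + 4(8) = 10 + 32 = 42°C
Mismatches (positions where the bases are not complementary): 2 (at positions 5, 10)
Effective Tm = 42 − 2×3 = 42 − 6 = 36°C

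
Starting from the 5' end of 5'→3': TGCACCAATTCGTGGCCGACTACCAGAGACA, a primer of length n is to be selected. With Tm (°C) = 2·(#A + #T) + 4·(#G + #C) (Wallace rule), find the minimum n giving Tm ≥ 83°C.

First 26 bases: TGCACCAATTCGTGGCCGACTACCAG → Tm = 82°C (< 83°C)
First 27 bases: TGCACCAATTCGTGGCCGACTACCAGA → Tm = 84°C (≥ 83°C)
Since every base adds ≥2°C, Tm only increases with n, so the threshold is first crossed at n = 27.

n = 27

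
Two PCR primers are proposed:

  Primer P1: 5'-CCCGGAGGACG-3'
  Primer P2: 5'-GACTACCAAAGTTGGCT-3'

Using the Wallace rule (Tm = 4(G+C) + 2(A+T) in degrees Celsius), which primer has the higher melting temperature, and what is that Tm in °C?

Primer P1: A+T=2, G+C=9 → Tm = 2(2)+4(9) = 40°C
Primer P2: A+T=9, G+C=8 → Tm = 2(9)+4(8) = 50°C
40°C vs 50°C → primer P2 is higher.

Primer P2, 50°C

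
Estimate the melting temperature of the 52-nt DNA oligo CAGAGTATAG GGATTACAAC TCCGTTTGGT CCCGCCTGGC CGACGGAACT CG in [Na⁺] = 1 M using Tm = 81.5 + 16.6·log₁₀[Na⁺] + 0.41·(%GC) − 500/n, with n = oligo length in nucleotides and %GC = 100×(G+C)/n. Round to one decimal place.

Length n = 52. Counting bases: A=11, T=11, C=15, G=15
G+C = 30, so %GC = 30/52 × 100 = 57.692%
Salt term: 16.6 × (0) = 0
GC term: 0.41 × 57.692 = 23.654; length term: −500/52 = −9.615
Tm = 81.5 + (0) + 23.654 − 9.615 = 95.539 → 95.5°C

95.5°C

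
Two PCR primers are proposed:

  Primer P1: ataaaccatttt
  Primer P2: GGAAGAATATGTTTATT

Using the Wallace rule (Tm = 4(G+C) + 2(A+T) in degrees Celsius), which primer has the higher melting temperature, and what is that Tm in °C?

Primer P1: A+T=10, G+C=2 → Tm = 2(10)+4(2) = 28°C
Primer P2: A+T=13, G+C=4 → Tm = 2(13)+4(4) = 42°C
28°C vs 42°C → primer P2 is higher.

Primer P2, 42°C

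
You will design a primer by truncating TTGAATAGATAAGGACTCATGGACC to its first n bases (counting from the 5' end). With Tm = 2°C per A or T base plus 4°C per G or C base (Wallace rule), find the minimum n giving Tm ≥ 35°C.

n = 14

First 13 bases: TTGAATAGATAAG → Tm = 32°C (< 35°C)
First 14 bases: TTGAATAGATAAGG → Tm = 36°C (≥ 35°C)
Since every base adds ≥2°C, Tm only increases with n, so the threshold is first crossed at n = 14.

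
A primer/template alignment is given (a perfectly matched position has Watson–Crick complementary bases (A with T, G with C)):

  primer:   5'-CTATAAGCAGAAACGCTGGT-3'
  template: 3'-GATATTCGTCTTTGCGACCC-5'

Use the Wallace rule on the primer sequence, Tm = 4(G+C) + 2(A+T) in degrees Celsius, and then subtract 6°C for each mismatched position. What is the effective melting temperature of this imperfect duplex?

52°C

Primer base counts: A=7, T=4, G=5, C=4 → A+T=11, G+C=9
Perfect-match Tm = 2(11) + 4(9) = 22 + 36 = 58°C
Mismatches (positions where the bases are not complementary): 1 (at position 20)
Effective Tm = 58 − 1×6 = 58 − 6 = 52°C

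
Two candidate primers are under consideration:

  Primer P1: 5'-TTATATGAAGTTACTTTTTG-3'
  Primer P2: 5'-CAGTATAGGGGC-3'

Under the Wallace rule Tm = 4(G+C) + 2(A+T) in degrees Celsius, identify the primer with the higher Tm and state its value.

Primer P1: A+T=16, G+C=4 → Tm = 2(16)+4(4) = 48°C
Primer P2: A+T=5, G+C=7 → Tm = 2(5)+4(7) = 38°C
48°C vs 38°C → primer P1 is higher.

Primer P1, 48°C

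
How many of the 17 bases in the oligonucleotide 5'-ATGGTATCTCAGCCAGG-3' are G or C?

9

G=5, T=4, C=4, A=4
G+C = 5 + 4 = 9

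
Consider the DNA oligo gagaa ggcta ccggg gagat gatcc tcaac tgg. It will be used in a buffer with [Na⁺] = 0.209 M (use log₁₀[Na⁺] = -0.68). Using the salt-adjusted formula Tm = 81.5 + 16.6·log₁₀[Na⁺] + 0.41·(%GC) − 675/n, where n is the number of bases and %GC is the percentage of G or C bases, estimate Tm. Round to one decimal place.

73.4°C

Length n = 33. Base counts: C=7, A=9, T=5, G=12
G+C = 19, so %GC = 19/33 × 100 = 57.576%
Salt term: 16.6 × (-0.68) = -11.288
GC term: 0.41 × 57.576 = 23.606; length term: −675/33 = −20.455
Tm = 81.5 + (-11.288) + 23.606 − 20.455 = 73.363 → 73.4°C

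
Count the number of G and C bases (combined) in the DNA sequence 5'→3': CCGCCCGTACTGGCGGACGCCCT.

18

Base counts: A=2, G=7, T=3, C=11
Total G or C: 7 + 11 = 18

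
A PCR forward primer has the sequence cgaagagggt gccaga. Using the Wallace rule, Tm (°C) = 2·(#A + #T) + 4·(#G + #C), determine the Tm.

52°C

G=7, C=3, A=5, T=1
AT pairs contribute 6, GC pairs contribute 10.
Tm = 4·10 + 2·6 = 40 + 12 = 52°C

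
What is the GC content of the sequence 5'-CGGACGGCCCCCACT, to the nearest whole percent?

Base counts: C=8, G=4, A=2, T=1
G+C = 4 + 8 = 12 out of 15 bases
%GC = 12/15 × 100 = 80% ≈ 80%

80%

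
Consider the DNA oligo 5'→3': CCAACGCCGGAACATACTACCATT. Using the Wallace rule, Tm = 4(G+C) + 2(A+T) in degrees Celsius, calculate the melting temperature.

Scanning the sequence gives C=9, T=4, G=3, A=8.
A+T = 12, G+C = 12
Tm = 2×12 + 4×12 = 72°C

72°C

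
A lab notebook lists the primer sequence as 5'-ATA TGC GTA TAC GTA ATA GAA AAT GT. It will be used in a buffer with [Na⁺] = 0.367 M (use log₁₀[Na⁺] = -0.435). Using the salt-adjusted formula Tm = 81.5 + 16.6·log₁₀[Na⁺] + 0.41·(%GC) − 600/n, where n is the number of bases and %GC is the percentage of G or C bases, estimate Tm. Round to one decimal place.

Length n = 26. A=11, G=5, T=8, C=2
G+C = 7, so %GC = 7/26 × 100 = 26.923%
Salt term: 16.6 × (-0.435) = -7.221
GC term: 0.41 × 26.923 = 11.038; length term: −600/26 = −23.077
Tm = 81.5 + (-7.221) + 11.038 − 23.077 = 62.24 → 62.2°C

62.2°C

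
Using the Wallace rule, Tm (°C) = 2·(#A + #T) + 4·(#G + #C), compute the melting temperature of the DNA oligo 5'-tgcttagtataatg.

C=1, A=4, T=6, G=3
AT pairs contribute 10, GC pairs contribute 4.
Tm = 2(10) + 4(4) = 20 + 16 = 36°C

36°C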